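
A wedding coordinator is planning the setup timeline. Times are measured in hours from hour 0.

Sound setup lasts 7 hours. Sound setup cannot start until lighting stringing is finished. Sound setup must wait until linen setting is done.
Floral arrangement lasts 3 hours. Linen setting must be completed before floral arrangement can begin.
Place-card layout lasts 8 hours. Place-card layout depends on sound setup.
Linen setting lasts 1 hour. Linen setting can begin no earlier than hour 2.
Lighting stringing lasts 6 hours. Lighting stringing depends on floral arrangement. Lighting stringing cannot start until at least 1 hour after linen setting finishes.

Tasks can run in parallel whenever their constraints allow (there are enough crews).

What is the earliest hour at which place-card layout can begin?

19

After its own release at hour 2, linen setting can start at hour 2 and finishes at hour 3.
Floral arrangement cannot begin until linen setting (finishes hour 3). It runs from hour 3 to 3 + 3 = hour 6.
Lighting stringing has to wait for floral arrangement (finishes hour 6); linen setting (finishes hour 3, plus 1-hour gap → hour 4). The latest of these is hour 6, so lighting stringing runs hour 6 to 6 + 6 = hour 12.
Sound setup cannot start until lighting stringing (finishes hour 12); linen setting (finishes hour 3). The controlling bound is hour 12, so sound setup finishes at 12 + 7 = hour 19.
Place-card layout waits on sound setup (finishes hour 19), so the earliest it can start is hour 19.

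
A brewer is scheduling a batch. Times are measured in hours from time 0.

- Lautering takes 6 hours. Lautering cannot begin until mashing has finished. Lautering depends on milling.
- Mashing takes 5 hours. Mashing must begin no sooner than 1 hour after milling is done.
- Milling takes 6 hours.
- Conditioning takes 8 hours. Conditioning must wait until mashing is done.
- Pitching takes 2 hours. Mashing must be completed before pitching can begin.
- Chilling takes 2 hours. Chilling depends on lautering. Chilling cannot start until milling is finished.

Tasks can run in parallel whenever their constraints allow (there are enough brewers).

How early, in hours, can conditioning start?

Milling has no prerequisites, so it starts at hour 0 and finishes at hour 6.
After milling (finishes hour 6, plus 1-hour gap → hour 7), mashing can start at hour 7 and finishes at hour 12.
Conditioning waits on mashing (finishes hour 12), so the earliest it can start is hour 12.

12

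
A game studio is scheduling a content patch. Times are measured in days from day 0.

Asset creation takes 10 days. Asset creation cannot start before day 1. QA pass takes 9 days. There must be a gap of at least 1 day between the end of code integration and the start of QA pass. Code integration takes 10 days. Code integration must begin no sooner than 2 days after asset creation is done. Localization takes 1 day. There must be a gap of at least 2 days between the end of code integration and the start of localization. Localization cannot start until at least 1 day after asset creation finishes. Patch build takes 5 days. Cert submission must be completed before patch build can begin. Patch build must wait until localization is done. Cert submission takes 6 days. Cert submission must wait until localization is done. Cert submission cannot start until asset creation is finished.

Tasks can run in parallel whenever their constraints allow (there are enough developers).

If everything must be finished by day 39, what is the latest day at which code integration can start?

Patch build has no dependents, so it just needs to finish by day 39. Starting by 39 − 5 = day 34 achieves that.
Cert submission feeds into patch build (must start by day 34); so cert submission must finish by day 34 and therefore start by day 28.
For localization: cert submission (must start by day 28); patch build (must start by day 34). The most restrictive is day 28; with a 1-day duration, localization must start by day 27.
QA pass has no dependents, so it just needs to finish by day 39. Starting by 39 − 9 = day 30 achieves that.
Code integration must finish in time for localization (must start by day 27, minus 2-day gap → day 25); QA pass (must start by day 30, minus 1-day gap → day 29). The tightest is day 25, so code integration must start by 25 − 10 = day 15.

15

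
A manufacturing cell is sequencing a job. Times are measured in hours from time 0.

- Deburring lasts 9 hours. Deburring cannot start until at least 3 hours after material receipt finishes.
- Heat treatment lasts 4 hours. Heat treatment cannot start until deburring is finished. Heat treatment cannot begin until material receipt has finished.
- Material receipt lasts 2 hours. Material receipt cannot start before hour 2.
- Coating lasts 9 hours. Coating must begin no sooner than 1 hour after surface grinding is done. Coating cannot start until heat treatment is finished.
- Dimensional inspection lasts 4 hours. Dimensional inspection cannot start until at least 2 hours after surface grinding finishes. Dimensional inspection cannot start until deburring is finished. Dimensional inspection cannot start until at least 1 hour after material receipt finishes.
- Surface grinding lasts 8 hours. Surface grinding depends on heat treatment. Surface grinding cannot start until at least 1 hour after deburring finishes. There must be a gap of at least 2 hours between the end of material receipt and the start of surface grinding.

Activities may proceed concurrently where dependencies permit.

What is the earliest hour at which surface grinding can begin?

20

Material receipt cannot begin until its own release at hour 2. It runs from hour 2 to 2 + 2 = hour 4.
Deburring cannot begin until material receipt (finishes hour 4, plus 3-hour gap → hour 7). It runs from hour 7 to 7 + 9 = hour 16.
For heat treatment: deburring (finishes hour 16); material receipt (finishes hour 4). Taking the maximum gives a start of hour 16, and it finishes at 16 + 4 = hour 20.
Surface grinding waits on heat treatment (finishes hour 20); deburring (finishes hour 16, plus 1-hour gap → hour 17); material receipt (finishes hour 4, plus 2-hour gap → hour 6). The latest of these is hour 20, which is the earliest surface grinding can start.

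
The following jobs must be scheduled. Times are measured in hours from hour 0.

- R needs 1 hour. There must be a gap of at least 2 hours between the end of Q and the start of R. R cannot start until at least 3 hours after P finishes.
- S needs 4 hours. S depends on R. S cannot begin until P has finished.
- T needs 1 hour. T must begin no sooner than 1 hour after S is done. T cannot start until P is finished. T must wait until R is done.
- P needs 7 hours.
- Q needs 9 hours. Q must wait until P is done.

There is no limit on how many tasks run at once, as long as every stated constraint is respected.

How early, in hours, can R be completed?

P has no prerequisites, so it starts at hour 0 and finishes at hour 7.
After P (finishes hour 7), Q can start at hour 7 and finishes at hour 16.
R cannot start until Q (finishes hour 16, plus 2-hour gap → hour 18); P (finishes hour 7, plus 3-hour gap → hour 10). The controlling bound is hour 18, so R finishes at 18 + 1 = hour 19.

19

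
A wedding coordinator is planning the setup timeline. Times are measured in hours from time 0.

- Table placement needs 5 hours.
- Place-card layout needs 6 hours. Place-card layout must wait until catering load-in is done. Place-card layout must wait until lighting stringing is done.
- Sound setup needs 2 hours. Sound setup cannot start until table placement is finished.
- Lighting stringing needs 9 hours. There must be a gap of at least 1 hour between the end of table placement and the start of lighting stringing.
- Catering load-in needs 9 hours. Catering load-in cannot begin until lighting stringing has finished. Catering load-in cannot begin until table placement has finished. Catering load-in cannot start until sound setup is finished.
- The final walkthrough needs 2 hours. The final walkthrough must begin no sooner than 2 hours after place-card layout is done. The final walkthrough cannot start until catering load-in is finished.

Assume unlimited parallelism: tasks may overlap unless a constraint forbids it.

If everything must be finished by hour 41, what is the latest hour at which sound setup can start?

The final walkthrough must finish by hour 41; it takes 2 hours, so it must start by 41 − 2 = hour 39.
Place-card layout feeds into the final walkthrough (must start by hour 39, minus 2-hour gap → hour 37); so place-card layout must finish by hour 37 and therefore start by hour 31.
For catering load-in: place-card layout (must start by hour 31); the final walkthrough (must start by hour 39). The most restrictive is hour 31; with a 9-hour duration, catering load-in must start by hour 22.
Sound setup has to be done before catering load-in (must start by hour 22). That means finishing by hour 22, i.e. starting by 22 − 2 = hour 20.

20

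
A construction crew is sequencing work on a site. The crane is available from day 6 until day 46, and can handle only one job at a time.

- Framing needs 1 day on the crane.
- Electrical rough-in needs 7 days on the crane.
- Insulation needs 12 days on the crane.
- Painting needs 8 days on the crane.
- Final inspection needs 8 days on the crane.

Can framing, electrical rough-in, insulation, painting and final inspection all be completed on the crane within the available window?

The crane window is 46 − 6 = 40 days.
Running back to back, the jobs need 1 + 7 + 12 + 8 + 8 = 36 days on the crane.
Since 36 ≤ 40, they fit within the window.

Yes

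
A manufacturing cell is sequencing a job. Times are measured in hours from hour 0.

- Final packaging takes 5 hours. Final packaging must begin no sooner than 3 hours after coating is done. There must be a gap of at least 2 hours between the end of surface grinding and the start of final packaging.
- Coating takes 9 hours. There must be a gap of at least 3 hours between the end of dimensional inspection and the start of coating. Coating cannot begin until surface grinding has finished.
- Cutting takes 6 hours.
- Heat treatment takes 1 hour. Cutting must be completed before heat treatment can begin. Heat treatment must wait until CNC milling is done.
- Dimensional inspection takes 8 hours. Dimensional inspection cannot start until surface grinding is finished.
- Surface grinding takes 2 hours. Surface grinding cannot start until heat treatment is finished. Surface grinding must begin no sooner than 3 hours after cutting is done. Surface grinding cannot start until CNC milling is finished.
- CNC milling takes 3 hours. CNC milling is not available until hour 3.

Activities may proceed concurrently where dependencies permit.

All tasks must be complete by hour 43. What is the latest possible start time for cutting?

4

To finish by hour 43, final packaging (duration 5) must start no later than hour 38.
Coating must finish before final packaging (must start by hour 38, minus 3-hour gap → hour 35). With a 9-hour duration, coating must start by 35 − 9 = hour 26.
Dimensional inspection must finish before coating (must start by hour 26, minus 3-hour gap → hour 23). With an 8-hour duration, dimensional inspection must start by 23 − 8 = hour 15.
For surface grinding: dimensional inspection (must start by hour 15); coating (must start by hour 26); final packaging (must start by hour 38, minus 2-hour gap → hour 36). The most restrictive is hour 15; with a 2-hour duration, surface grinding must start by hour 13.
Since surface grinding (must start by hour 13) depends on it, heat treatment must finish by hour 13. Backing off its 1-hour duration gives a latest start of hour 12.
For cutting: heat treatment (must start by hour 12); surface grinding (must start by hour 13, minus 3-hour gap → hour 10). The most restrictive is hour 10; with a 6-hour duration, cutting must start by hour 4.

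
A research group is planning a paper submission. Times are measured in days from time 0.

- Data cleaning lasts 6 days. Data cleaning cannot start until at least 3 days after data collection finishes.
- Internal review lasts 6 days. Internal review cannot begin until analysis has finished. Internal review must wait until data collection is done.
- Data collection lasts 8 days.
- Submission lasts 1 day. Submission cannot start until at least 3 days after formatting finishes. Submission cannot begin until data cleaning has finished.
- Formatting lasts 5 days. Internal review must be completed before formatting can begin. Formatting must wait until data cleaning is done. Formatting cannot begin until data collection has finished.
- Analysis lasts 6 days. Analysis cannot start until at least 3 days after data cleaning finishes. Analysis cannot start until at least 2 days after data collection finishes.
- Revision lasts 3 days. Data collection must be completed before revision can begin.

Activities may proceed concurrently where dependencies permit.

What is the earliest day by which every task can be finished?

Data collection has no prerequisites, so it starts at day 0 and finishes at day 8.
Revision cannot begin until data collection (finishes day 8). It runs from day 8 to 8 + 3 = day 11.
After data collection (finishes day 8, plus 3-day gap → day 11), data cleaning can start at day 11 and finishes at day 17.
Analysis needs all of data cleaning (finishes day 17, plus 3-day gap → day 20); data collection (finishes day 8, plus 2-day gap → day 10). That puts its earliest start at day 20; it finishes at 20 + 6 = day 26.
Internal review cannot start until analysis (finishes day 26); data collection (finishes day 8). The controlling bound is day 26, so internal review finishes at 26 + 6 = day 32.
Formatting has to wait for internal review (finishes day 32); data cleaning (finishes day 17); data collection (finishes day 8). The latest of these is day 32, so formatting runs day 32 to 32 + 5 = day 37.
Submission has to wait for formatting (finishes day 37, plus 3-day gap → day 40); data cleaning (finishes day 17). The latest of these is day 40, so submission runs day 40 to 40 + 1 = day 41.
All tasks are finished once the last one completes. Finish times: Data collection at 8, Data cleaning at 17, Analysis at 26, Internal review at 32, Revision at 11, Formatting at 37, Submission at 41. The latest is day 41.

41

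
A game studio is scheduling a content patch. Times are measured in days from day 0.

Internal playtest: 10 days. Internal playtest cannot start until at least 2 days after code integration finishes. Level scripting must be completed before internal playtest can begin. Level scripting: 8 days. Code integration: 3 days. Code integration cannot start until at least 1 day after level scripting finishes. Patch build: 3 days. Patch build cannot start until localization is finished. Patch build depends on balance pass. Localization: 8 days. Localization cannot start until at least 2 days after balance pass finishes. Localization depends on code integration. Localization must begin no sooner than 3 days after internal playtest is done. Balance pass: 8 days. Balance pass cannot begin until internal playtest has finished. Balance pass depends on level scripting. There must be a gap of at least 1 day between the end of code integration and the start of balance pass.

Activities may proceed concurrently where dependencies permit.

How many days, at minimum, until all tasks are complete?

Nothing blocks level scripting, so it runs from day 0 to day 8.
After level scripting (finishes day 8, plus 1-day gap → day 9), code integration can start at day 9 and finishes at day 12.
Internal playtest has to wait for code integration (finishes day 12, plus 2-day gap → day 14); level scripting (finishes day 8). The latest of these is day 14, so internal playtest runs day 14 to 14 + 10 = day 24.
Balance pass has to wait for internal playtest (finishes day 24); level scripting (finishes day 8); code integration (finishes day 12, plus 1-day gap → day 13). The latest of these is day 24, so balance pass runs day 24 to 24 + 8 = day 32.
For localization: balance pass (finishes day 32, plus 2-day gap → day 34); code integration (finishes day 12); internal playtest (finishes day 24, plus 3-day gap → day 27). Taking the maximum gives a start of day 34, and it finishes at 34 + 8 = day 42.
For patch build: localization (finishes day 42); balance pass (finishes day 32). Taking the maximum gives a start of day 42, and it finishes at 42 + 3 = day 45.
All tasks are finished once the last one completes. Finish times: Level scripting at 8, Code integration at 12, Internal playtest at 24, Balance pass at 32, Localization at 42, Patch build at 45. The latest is day 45.

45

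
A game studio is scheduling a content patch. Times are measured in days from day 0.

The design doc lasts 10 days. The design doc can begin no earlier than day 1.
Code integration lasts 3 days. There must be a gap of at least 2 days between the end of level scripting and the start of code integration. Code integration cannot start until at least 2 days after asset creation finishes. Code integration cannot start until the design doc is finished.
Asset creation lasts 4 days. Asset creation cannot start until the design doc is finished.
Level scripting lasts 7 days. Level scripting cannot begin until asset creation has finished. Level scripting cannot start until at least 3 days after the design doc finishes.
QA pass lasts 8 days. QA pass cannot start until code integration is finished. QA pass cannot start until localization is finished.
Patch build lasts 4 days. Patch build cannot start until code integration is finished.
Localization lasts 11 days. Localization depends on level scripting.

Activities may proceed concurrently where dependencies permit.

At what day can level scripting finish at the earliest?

22

After its own release at day 1, the design doc can start at day 1 and finishes at day 11.
After the design doc (finishes day 11), asset creation can start at day 11 and finishes at day 15.
For level scripting: asset creation (finishes day 15); the design doc (finishes day 11, plus 3-day gap → day 14). Taking the maximum gives a start of day 15, and it finishes at 15 + 7 = day 22.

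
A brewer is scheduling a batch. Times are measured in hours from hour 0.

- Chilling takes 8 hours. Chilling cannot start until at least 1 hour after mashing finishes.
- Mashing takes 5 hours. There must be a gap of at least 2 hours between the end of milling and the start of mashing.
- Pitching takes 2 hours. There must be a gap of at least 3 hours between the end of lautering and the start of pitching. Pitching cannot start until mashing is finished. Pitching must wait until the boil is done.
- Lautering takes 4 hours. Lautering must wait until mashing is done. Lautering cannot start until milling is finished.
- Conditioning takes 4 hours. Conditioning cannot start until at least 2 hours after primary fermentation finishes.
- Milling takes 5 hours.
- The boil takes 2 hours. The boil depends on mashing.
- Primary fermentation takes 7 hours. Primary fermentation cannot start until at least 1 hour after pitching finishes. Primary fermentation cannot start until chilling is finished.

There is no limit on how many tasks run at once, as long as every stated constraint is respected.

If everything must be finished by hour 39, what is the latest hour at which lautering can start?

16

Conditioning has no dependents, so it just needs to finish by hour 39. Starting by 39 − 4 = hour 35 achieves that.
Since conditioning (must start by hour 35, minus 2-hour gap → hour 33) depends on it, primary fermentation must finish by hour 33. Backing off its 7-hour duration gives a latest start of hour 26.
Pitching has to be done before primary fermentation (must start by hour 26, minus 1-hour gap → hour 25). That means finishing by hour 25, i.e. starting by 25 − 2 = hour 23.
Lautering feeds into pitching (must start by hour 23, minus 3-hour gap → hour 20); so lautering must finish by hour 20 and therefore start by hour 16.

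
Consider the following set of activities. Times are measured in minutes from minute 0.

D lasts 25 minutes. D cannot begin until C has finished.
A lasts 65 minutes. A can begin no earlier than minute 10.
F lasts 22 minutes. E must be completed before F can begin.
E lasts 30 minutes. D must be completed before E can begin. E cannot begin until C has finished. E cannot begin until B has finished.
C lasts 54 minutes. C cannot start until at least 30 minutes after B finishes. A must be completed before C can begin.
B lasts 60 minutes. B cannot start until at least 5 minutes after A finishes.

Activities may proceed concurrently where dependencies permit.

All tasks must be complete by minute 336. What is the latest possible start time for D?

259

Nothing follows F; the deadline of minute 336 is its only limit. It must start by 336 − 22 = minute 314.
E must finish before F (must start by minute 314). With a 30-minute duration, E must start by 314 − 30 = minute 284.
D must finish before E (must start by minute 284). With a 25-minute duration, D must start by 284 − 25 = minute 259.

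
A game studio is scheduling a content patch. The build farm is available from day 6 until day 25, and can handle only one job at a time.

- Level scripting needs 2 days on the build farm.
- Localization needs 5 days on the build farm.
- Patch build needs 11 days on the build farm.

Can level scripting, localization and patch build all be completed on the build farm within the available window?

Yes

The build farm window is 25 − 6 = 19 days.
Running back to back, the jobs need 2 + 5 + 11 = 18 days on the build farm.
Since 18 ≤ 19, they fit within the window.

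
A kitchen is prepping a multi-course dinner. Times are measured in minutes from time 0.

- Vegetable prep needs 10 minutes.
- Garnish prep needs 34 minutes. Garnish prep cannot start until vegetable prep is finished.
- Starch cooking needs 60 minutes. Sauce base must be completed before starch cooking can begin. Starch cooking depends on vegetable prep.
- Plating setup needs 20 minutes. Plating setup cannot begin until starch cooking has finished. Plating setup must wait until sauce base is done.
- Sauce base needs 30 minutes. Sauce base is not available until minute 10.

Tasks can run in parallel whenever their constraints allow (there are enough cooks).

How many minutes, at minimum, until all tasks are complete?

120

Vegetable prep has no prerequisites, so it starts at minute 0 and finishes at minute 10.
Garnish prep waits on vegetable prep (finishes minute 10), so it starts at minute 10 and finishes at 10 + 34 = minute 44.
After its own release at minute 10, sauce base can start at minute 10 and finishes at minute 40.
Starch cooking has to wait for sauce base (finishes minute 40); vegetable prep (finishes minute 10). The latest of these is minute 40, so starch cooking runs minute 40 to 40 + 60 = minute 100.
Plating setup needs all of starch cooking (finishes minute 100); sauce base (finishes minute 40). That puts its earliest start at minute 100; it finishes at 100 + 20 = minute 120.
All tasks are finished once the last one completes. Finish times: Sauce base at 40, Vegetable prep at 10, Starch cooking at 100, Plating setup at 120, Garnish prep at 44. The latest is minute 120.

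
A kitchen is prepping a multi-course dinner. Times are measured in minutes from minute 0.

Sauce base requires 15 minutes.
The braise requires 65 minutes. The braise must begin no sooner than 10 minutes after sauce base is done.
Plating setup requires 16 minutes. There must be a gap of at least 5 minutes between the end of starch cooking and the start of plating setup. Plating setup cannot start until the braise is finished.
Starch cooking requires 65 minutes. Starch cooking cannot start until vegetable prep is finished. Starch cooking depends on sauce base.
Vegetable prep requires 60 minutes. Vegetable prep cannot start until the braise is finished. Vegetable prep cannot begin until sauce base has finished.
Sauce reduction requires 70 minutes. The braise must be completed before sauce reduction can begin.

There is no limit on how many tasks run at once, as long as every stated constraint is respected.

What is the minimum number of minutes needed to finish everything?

236

Sauce base can start immediately at minute 0; it finishes at minute 15.
The braise cannot begin until sauce base (finishes minute 15, plus 10-minute gap → minute 25). It runs from minute 25 to 25 + 65 = minute 90.
Sauce reduction waits on the braise (finishes minute 90), so it starts at minute 90 and finishes at 90 + 70 = minute 160.
Vegetable prep needs all of the braise (finishes minute 90); sauce base (finishes minute 15). That puts its earliest start at minute 90; it finishes at 90 + 60 = minute 150.
Starch cooking cannot start until vegetable prep (finishes minute 150); sauce base (finishes minute 15). The controlling bound is minute 150, so starch cooking finishes at 150 + 65 = minute 215.
Plating setup cannot start until starch cooking (finishes minute 215, plus 5-minute gap → minute 220); the braise (finishes minute 90). The controlling bound is minute 220, so plating setup finishes at 220 + 16 = minute 236.
All tasks are finished once the last one completes. Finish times: Sauce base at 15, The braise at 90, Vegetable prep at 150, Sauce reduction at 160, Starch cooking at 215, Plating setup at 236. The latest is minute 236.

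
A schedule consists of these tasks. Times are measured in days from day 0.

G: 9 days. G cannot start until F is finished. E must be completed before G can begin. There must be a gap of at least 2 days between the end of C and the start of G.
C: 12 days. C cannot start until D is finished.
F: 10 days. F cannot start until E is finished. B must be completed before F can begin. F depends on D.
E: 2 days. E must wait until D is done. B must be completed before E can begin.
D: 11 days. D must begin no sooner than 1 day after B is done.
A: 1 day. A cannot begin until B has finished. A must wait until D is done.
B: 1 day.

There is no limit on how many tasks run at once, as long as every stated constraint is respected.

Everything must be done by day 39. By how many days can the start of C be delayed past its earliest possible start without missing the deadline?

B has no prerequisites, so it starts at day 0 and finishes at day 1.
D cannot begin until B (finishes day 1, plus 1-day gap → day 2). It runs from day 2 to 2 + 11 = day 13.
After D (finishes day 13), C can start at day 13 and finishes at day 25.

Working backward from the deadline:
G has no dependents, so it just needs to finish by day 39. Starting by 39 − 9 = day 30 achieves that.
C feeds into G (must start by day 30, minus 2-day gap → day 28); so C must finish by day 28 and therefore start by day 16.
So C can start as early as day 13 and as late as day 16, giving 16 − 13 = 3 days of slack.

3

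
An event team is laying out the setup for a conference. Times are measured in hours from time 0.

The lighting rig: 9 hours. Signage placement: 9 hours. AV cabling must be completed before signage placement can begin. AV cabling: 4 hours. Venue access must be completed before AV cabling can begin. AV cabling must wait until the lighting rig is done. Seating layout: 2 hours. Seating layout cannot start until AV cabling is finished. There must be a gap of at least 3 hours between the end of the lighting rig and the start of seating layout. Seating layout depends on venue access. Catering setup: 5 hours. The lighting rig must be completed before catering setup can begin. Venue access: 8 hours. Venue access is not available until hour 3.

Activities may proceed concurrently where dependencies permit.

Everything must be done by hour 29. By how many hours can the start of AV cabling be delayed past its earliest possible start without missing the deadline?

Nothing blocks the lighting rig, so it runs from hour 0 to hour 9.
Venue access cannot begin until its own release at hour 3. It runs from hour 3 to 3 + 8 = hour 11.
AV cabling needs all of venue access (finishes hour 11); the lighting rig (finishes hour 9). That puts its earliest start at hour 11; it finishes at 11 + 4 = hour 15.

Working backward from the deadline:
Seating layout must finish by hour 29; it takes 2 hours, so it must start by 29 − 2 = hour 27.
Signage placement has no dependents, so it just needs to finish by hour 29. Starting by 29 − 9 = hour 20 achieves that.
AV cabling feeds seating layout (must start by hour 27); signage placement (must start by hour 20). Taking the minimum, AV cabling must finish by hour 20 and start by 20 − 4 = hour 16.
So AV cabling can start as early as hour 11 and as late as hour 16, giving 16 − 11 = 5 hours of slack.

5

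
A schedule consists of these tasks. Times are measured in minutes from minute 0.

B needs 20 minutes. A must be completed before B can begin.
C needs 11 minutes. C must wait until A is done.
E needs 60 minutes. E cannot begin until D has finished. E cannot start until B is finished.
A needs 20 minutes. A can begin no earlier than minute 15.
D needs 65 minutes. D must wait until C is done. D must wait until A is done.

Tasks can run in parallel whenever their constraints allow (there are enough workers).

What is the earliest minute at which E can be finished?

171

A waits on its own release at minute 15, so it starts at minute 15 and finishes at 15 + 20 = minute 35.
C waits on A (finishes minute 35), so it starts at minute 35 and finishes at 35 + 11 = minute 46.
D cannot start until C (finishes minute 46); A (finishes minute 35). The controlling bound is minute 46, so D finishes at 46 + 65 = minute 111.
After A (finishes minute 35), B can start at minute 35 and finishes at minute 55.
For E: D (finishes minute 111); B (finishes minute 55). Taking the maximum gives a start of minute 111, and it finishes at 111 + 60 = minute 171.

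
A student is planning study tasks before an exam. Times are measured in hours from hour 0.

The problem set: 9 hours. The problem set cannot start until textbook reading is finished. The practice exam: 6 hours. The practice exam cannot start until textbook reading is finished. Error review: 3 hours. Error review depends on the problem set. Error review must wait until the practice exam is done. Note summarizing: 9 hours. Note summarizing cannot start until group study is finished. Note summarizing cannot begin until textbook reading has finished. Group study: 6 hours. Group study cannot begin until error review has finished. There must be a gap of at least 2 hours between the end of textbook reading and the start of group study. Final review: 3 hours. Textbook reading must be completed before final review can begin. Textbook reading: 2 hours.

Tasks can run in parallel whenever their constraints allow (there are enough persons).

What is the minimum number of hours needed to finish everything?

Textbook reading has no prerequisites, so it starts at hour 0 and finishes at hour 2.
After textbook reading (finishes hour 2), final review can start at hour 2 and finishes at hour 5.
The practice exam waits on textbook reading (finishes hour 2), so it starts at hour 2 and finishes at 2 + 6 = hour 8.
The problem set waits on textbook reading (finishes hour 2), so it starts at hour 2 and finishes at 2 + 9 = hour 11.
Error review needs all of the problem set (finishes hour 11); the practice exam (finishes hour 8). That puts its earliest start at hour 11; it finishes at 11 + 3 = hour 14.
Group study cannot start until error review (finishes hour 14); textbook reading (finishes hour 2, plus 2-hour gap → hour 4). The controlling bound is hour 14, so group study finishes at 14 + 6 = hour 20.
Note summarizing has to wait for group study (finishes hour 20); textbook reading (finishes hour 2). The latest of these is hour 20, so note summarizing runs hour 20 to 20 + 9 = hour 29.
All tasks are finished once the last one completes. Finish times: Textbook reading at 2, The problem set at 11, The practice exam at 8, Error review at 14, Group study at 20, Note summarizing at 29, Final review at 5. The latest is hour 29.

29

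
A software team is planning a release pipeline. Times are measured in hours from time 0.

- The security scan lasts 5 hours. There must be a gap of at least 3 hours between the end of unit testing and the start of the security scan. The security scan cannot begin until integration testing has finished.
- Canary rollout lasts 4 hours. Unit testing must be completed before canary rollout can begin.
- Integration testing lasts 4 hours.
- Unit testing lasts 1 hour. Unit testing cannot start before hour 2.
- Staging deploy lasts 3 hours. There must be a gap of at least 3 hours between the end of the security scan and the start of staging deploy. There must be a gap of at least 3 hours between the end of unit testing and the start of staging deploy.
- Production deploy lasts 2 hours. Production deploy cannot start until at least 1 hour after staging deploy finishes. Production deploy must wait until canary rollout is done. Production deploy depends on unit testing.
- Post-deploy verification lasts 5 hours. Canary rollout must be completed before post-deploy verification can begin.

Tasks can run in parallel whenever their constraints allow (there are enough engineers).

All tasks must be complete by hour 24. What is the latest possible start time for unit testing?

6

Production deploy must finish by hour 24; it takes 2 hours, so it must start by 24 − 2 = hour 22.
Staging deploy has to be done before production deploy (must start by hour 22, minus 1-hour gap → hour 21). That means finishing by hour 21, i.e. starting by 21 − 3 = hour 18.
The security scan feeds into staging deploy (must start by hour 18, minus 3-hour gap → hour 15); so the security scan must finish by hour 15 and therefore start by hour 10.
Post-deploy verification must finish by hour 24; it takes 5 hours, so it must start by 24 − 5 = hour 19.
For canary rollout: production deploy (must start by hour 22); post-deploy verification (must start by hour 19). The most restrictive is hour 19; with a 4-hour duration, canary rollout must start by hour 15.
Unit testing feeds the security scan (must start by hour 10, minus 3-hour gap → hour 7); staging deploy (must start by hour 18, minus 3-hour gap → hour 15); canary rollout (must start by hour 15); production deploy (must start by hour 22). Taking the minimum, unit testing must finish by hour 7 and start by 7 − 1 = hour 6.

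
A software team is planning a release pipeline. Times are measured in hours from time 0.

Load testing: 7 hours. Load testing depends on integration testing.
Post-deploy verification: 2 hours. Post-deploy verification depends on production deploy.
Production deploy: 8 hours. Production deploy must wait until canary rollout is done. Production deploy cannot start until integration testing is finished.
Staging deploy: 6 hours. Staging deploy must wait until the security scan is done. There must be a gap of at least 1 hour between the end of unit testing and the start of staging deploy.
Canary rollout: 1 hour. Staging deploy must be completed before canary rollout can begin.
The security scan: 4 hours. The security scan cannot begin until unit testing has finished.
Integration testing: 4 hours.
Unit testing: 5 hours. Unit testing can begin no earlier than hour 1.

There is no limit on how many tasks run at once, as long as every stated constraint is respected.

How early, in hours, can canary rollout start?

After its own release at hour 1, unit testing can start at hour 1 and finishes at hour 6.
The security scan waits on unit testing (finishes hour 6), so it starts at hour 6 and finishes at 6 + 4 = hour 10.
Staging deploy has to wait for the security scan (finishes hour 10); unit testing (finishes hour 6, plus 1-hour gap → hour 7). The latest of these is hour 10, so staging deploy runs hour 10 to 10 + 6 = hour 16.
Canary rollout waits on staging deploy (finishes hour 16), so the earliest it can start is hour 16.

16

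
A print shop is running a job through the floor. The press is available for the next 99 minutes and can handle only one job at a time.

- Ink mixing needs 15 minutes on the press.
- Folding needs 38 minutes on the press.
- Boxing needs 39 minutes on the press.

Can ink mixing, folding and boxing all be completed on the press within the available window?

Yes

Running back to back, the jobs need 15 + 38 + 39 = 92 minutes on the press.
Since 92 ≤ 99, they fit within the window.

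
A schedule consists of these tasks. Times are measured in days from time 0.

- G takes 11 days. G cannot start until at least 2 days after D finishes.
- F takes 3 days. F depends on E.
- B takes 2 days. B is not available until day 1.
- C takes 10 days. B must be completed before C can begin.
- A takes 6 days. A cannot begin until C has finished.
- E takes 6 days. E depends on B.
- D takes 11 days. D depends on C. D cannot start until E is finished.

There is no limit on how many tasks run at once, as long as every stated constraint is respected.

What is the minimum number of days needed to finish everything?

B waits on its own release at day 1, so it starts at day 1 and finishes at 1 + 2 = day 3.
E waits on B (finishes day 3), so it starts at day 3 and finishes at 3 + 6 = day 9.
F waits on E (finishes day 9), so it starts at day 9 and finishes at 9 + 3 = day 12.
After B (finishes day 3), C can start at day 3 and finishes at day 13.
D cannot start until C (finishes day 13); E (finishes day 9). The controlling bound is day 13, so D finishes at 13 + 11 = day 24.
After D (finishes day 24, plus 2-day gap → day 26), G can start at day 26 and finishes at day 37.
After C (finishes day 13), A can start at day 13 and finishes at day 19.
All tasks are finished once the last one completes. Finish times: A at 19, B at 3, C at 13, D at 24, E at 9, F at 12, G at 37. The latest is day 37.

37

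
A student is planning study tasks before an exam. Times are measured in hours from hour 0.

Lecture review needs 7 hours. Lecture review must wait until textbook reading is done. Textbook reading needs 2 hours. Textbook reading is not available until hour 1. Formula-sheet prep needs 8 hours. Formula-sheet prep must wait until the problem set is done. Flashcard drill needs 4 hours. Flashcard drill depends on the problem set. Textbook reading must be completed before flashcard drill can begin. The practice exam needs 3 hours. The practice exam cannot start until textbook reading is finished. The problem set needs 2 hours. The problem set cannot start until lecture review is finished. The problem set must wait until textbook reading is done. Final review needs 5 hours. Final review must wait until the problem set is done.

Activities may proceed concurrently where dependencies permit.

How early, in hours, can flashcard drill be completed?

16

After its own release at hour 1, textbook reading can start at hour 1 and finishes at hour 3.
After textbook reading (finishes hour 3), lecture review can start at hour 3 and finishes at hour 10.
For the problem set: lecture review (finishes hour 10); textbook reading (finishes hour 3). Taking the maximum gives a start of hour 10, and it finishes at 10 + 2 = hour 12.
Flashcard drill needs all of the problem set (finishes hour 12); textbook reading (finishes hour 3). That puts its earliest start at hour 12; it finishes at 12 + 4 = hour 16.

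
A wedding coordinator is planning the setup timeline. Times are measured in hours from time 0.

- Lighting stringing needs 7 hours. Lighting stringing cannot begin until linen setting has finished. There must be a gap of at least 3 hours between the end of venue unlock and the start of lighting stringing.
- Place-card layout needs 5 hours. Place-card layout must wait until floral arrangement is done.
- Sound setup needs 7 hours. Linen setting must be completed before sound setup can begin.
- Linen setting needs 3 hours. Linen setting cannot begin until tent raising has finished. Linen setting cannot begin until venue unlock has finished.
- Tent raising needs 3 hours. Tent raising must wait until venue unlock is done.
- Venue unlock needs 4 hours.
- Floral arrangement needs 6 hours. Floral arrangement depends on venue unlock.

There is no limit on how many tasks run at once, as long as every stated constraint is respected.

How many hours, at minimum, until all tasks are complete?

17

Venue unlock has no prerequisites, so it starts at hour 0 and finishes at hour 4.
Floral arrangement waits on venue unlock (finishes hour 4), so it starts at hour 4 and finishes at 4 + 6 = hour 10.
After floral arrangement (finishes hour 10), place-card layout can start at hour 10 and finishes at hour 15.
Tent raising cannot begin until venue unlock (finishes hour 4). It runs from hour 4 to 4 + 3 = hour 7.
Linen setting cannot start until tent raising (finishes hour 7); venue unlock (finishes hour 4). The controlling bound is hour 7, so linen setting finishes at 7 + 3 = hour 10.
Sound setup waits on linen setting (finishes hour 10), so it starts at hour 10 and finishes at 10 + 7 = hour 17.
Lighting stringing cannot start until linen setting (finishes hour 10); venue unlock (finishes hour 4, plus 3-hour gap → hour 7). The controlling bound is hour 10, so lighting stringing finishes at 10 + 7 = hour 17.
All tasks are finished once the last one completes. Finish times: Venue unlock at 4, Tent raising at 7, Linen setting at 10, Floral arrangement at 10, Lighting stringing at 17, Sound setup at 17, Place-card layout at 15. The latest is hour 17.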